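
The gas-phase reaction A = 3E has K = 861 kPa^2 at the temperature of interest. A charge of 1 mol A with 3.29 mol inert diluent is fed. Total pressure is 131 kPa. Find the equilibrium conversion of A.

X = 0.314

Basis: 1 mol A initially; let X = conversion of A. Extent ξ = X.
At extent ξ: n_A = 1 − X; n_E = 3X; n_I = 3.29 (inert).
Total moles n_T = 4.29 + 2X.
y_i = n_i/n_T, p_i = y_i·P. K = p_E^3 / (p_A).
This yields a degree-3 equation in X; solving on (0,1), X = 0.314.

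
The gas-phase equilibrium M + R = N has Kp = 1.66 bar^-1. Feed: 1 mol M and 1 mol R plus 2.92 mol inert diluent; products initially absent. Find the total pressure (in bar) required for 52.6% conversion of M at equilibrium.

Basis: 1 mol M initially; let X = conversion of M. Extent ξ = X.
Moles: n_M = 1 − X; n_R = 1 − X; n_N = X; n_I = 2.92 (inert).
n_T = Σnᵢ = 4.92 − X.
Kp = p_N / (p_M p_R) with p_i = (n_i/n_T)·P.
At X = 0.526: the mole-fraction product g(X) = Π y_i^ν_i = 10.29. Since Kp = g(X)·P^{-1}, P = (g/Kp)^(1/1) = (10.29/1.66)^(1/1) = 6.2 bar.

P = 6.2 bar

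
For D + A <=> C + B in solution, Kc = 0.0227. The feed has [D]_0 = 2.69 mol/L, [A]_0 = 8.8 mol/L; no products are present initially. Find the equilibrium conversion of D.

Let X = conversion of D; extent ξ = 2.69·X mol/L.
Concentrations: [D] = 2.69 − 2.69X; [A] = 8.8 − 2.69X; [C] = 2.69X; [B] = 2.69X.
Kc = [C] [B] / ([D] [A]).
Solving Kc = 0.0227 for X ∈ (0,1): X = 0.230.

X = 0.230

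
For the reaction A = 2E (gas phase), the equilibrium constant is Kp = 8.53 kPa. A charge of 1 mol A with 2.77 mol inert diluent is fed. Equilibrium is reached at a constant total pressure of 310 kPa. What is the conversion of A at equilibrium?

Let X = conversion of A (basis 1 mol A); extent of reaction ξ = X.
Moles: n_A = 1 − X; n_E = 2X; n_I = 2.77 (inert).
Summing: n_T = 3.77 + X.
y_i = n_i/n_T, p_i = y_i·P. Kp = p_E^2 / (p_A).
Equating to 8.53 kPa and solving on 0 < X < 1: X = 0.151.

X = 0.151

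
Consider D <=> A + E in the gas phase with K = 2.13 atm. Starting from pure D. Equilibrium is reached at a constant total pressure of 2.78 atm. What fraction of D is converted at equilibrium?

X = 0.659

Take 1 mol D as basis and let X be its fractional conversion, so ξ = X.
Species balance: n_D = 1 − X; n_A = X; n_E = X.
Total moles n_T = 1 + X.
With p_i = (n_i/n_T)P, K = p_A p_E / (p_D).
Setting this equal to 2.13 atm and taking the physical root (0 < X < 1) gives X = 0.659.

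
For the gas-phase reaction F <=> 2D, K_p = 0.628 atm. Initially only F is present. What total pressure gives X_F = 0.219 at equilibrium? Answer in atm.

P = 3.12 atm

Basis: 1 mol F initially; let X = conversion of F. Extent ξ = X.
At extent ξ: n_F = 1 − X; n_D = 2X.
Total moles n_T = 1 + X.
K_p = p_D^2 / (p_F) with p_i = (n_i/n_T)·P.
At X = 0.219: the mole-fraction product g(X) = Π y_i^ν_i = 0.2015. Since K_p = g(X)·P^{1}, P = (K_p/g)^(1/1) = (0.628/0.2015)^(1/1) = 3.12 atm.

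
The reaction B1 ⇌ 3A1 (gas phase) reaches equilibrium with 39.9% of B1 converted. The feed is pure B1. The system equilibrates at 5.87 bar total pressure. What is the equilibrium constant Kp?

Let X = conversion of B1 (basis 1 mol B1); extent of reaction ξ = X.
At extent ξ: n_B1 = 1 − X; n_A1 = 3X.
Total moles n_T = 1 + 2X.
At X = 0.399: n_B1 = 0.601, n_A1 = 1.2, n_T = 1.8.
p_i = (n_i/n_T)·P. Kp = p_A1^3 / (p_B1) = 30.4 bar^2.

Kp = 30.4 bar^2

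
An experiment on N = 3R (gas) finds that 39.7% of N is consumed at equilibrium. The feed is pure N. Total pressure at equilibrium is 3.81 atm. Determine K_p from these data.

K_p = 12.6 atm^2

Let X = conversion of N (basis 1 mol N); extent of reaction ξ = X.
Mole table: n_N = 1 − X; n_R = 3X.
n_T = Σnᵢ = 1 + 2X.
At X = 0.397: n_N = 0.603, n_R = 1.19, n_T = 1.79.
p_i = (n_i/n_T)·P. K_p = p_R^3 / (p_N) = 12.6 atm^2.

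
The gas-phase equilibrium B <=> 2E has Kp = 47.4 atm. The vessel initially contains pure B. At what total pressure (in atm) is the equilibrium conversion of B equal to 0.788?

Basis: 1 mol B initially; let X = conversion of B. Extent ξ = X.
Moles: n_B = 1 − X; n_E = 2X.
Total moles n_T = 1 + X.
Kp = p_E^2 / (p_B) with p_i = (n_i/n_T)·P.
At X = 0.788: the mole-fraction product g(X) = Π y_i^ν_i = 6.553. Since Kp = g(X)·P^{1}, P = (Kp/g)^(1/1) = (47.4/6.553)^(1/1) = 7.23 atm.

P = 7.23 atm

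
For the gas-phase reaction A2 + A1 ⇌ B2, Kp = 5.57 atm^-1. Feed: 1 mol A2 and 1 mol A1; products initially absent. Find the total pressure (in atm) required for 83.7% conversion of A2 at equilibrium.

P = 6.58 atm

Basis: 1 mol A2 initially; let X = conversion of A2. Extent ξ = X.
Species balance: n_A2 = 1 − X; n_A1 = 1 − X; n_B2 = X.
n_T = Σnᵢ = 2 − X.
Kp = p_B2 / (p_A2 p_A1) with p_i = (n_i/n_T)·P.
At X = 0.837: the mole-fraction product g(X) = Π y_i^ν_i = 36.64. Since Kp = g(X)·P^{-1}, P = (g/Kp)^(1/1) = (36.64/5.57)^(1/1) = 6.58 atm.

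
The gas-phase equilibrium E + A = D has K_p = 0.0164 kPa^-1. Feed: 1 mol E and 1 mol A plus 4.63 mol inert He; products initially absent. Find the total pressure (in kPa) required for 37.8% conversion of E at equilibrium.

Basis: 1 mol E initially; let X = conversion of E. Extent ξ = X.
Moles: n_E = 1 − X; n_A = 1 − X; n_D = X; n_I = 4.63 (inert).
n_T = Σnᵢ = 6.63 − X.
K_p = p_D / (p_E p_A) with p_i = (n_i/n_T)·P.
At X = 0.378: the mole-fraction product g(X) = Π y_i^ν_i = 6.108. Since K_p = g(X)·P^{-1}, P = (g/K_p)^(1/1) = (6.108/0.0164)^(1/1) = 372 kPa.

P = 372 kPa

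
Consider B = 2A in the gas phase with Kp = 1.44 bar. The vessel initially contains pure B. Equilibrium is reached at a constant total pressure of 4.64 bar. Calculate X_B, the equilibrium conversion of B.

Basis: 1 mol B initially; let X = conversion of B. Extent ξ = X.
At extent ξ: n_B = 1 − X; n_A = 2X.
n_T = Σnᵢ = 1 + X.
Mole fractions y_i = n_i/n_T; Kp = p_A^2 / (p_B) with p_i = y_i·P.
Setting this equal to 1.44 bar and taking the physical root (0 < X < 1) gives X = 0.268.

X = 0.268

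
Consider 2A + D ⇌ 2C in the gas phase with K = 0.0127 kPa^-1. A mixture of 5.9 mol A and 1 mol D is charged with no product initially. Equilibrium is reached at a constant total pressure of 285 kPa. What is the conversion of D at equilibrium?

X = 0.781

Take 1 mol D as basis and let X be its fractional conversion, so ξ = X.
Moles: n_A = 5.9 − 2X; n_D = 1 − X; n_C = 2X.
Total moles n_T = 6.9 − X.
Mole fractions y_i = n_i/n_T; K = p_C^2 / (p_A^2 p_D) with p_i = y_i·P.
Equating to 0.0127 kPa^-1 and solving on 0 < X < 1: X = 0.781.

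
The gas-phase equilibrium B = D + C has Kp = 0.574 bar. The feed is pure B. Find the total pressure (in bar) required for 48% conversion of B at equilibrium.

Let X = conversion of B (basis 1 mol B); extent of reaction ξ = X.
At extent ξ: n_B = 1 − X; n_D = X; n_C = X.
Summing: n_T = 1 + X.
Kp = p_D p_C / (p_B) with p_i = (n_i/n_T)·P.
At X = 0.48: the mole-fraction product g(X) = Π y_i^ν_i = 0.2994. Since Kp = g(X)·P^{1}, P = (Kp/g)^(1/1) = (0.574/0.2994)^(1/1) = 1.92 bar.

P = 1.92 bar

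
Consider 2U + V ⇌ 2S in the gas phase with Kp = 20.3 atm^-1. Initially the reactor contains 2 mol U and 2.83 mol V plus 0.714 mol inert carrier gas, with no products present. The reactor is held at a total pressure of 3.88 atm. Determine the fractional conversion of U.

Take 2 mol U as basis and let X be its fractional conversion, so ξ = X.
Moles: n_U = 2 − 2X; n_V = 2.83 − X; n_S = 2X; n_I = 0.714 (inert).
Summing: n_T = 5.54 − X.
Mole fractions y_i = n_i/n_T; Kp = p_S^2 / (p_U^2 p_V) with p_i = y_i·P.
Equating to 20.3 atm^-1 and solving on 0 < X < 1: X = 0.852.

X = 0.852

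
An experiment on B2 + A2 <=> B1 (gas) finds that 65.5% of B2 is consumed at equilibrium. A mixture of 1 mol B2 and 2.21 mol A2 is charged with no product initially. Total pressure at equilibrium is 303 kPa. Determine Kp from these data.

Kp = 0.0103 kPa^-1

Let X = conversion of B2 (basis 1 mol B2); extent of reaction ξ = X.
At extent ξ: n_B2 = 1 − X; n_A2 = 2.21 − X; n_B1 = X.
n_T = Σnᵢ = 3.21 − X.
At X = 0.655: n_B2 = 0.345, n_A2 = 1.55, n_B1 = 0.655, n_T = 2.55.
p_i = (n_i/n_T)·P. Kp = p_B1 / (p_B2 p_A2) = 0.0103 kPa^-1.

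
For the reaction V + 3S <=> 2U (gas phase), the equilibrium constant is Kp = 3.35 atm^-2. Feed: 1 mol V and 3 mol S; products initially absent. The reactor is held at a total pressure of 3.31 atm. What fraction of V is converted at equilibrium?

Let X = conversion of V (basis 1 mol V); extent of reaction ξ = X.
Species balance: n_V = 1 − X; n_S = 3 − 3X; n_U = 2X.
Summing: n_T = 4 − 2X.
y_i = n_i/n_T, p_i = y_i·P. Kp = p_U^2 / (p_V p_S^3).
This yields a degree-4 equation in X; solving on (0,1), X = 0.664.

X = 0.664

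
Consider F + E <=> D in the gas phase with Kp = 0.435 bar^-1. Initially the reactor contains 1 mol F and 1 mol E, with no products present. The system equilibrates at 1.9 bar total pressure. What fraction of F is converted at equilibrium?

X = 0.260

Basis: 1 mol F initially; let X = conversion of F. Extent ξ = X.
Moles: n_F = 1 − X; n_E = 1 − X; n_D = X.
n_T = Σnᵢ = 2 − X.
Mole fractions y_i = n_i/n_T; Kp = p_D / (p_F p_E) with p_i = y_i·P.
This yields a degree-2 equation in X; solving on (0,1), X = 0.260.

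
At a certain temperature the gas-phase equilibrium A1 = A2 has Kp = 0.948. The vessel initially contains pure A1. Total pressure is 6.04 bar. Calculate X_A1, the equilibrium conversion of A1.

X = 0.487

Basis: 1 mol A1 initially; let X = conversion of A1. Extent ξ = X.
Moles: n_A1 = 1 − X; n_A2 = X.
Total moles n_T = 1 (Δν = 0, constant).
With p_i = (n_i/n_T)P, Kp = p_A2 / (p_A1).
This yields a degree-1 equation in X; solving on (0,1), X = 0.487.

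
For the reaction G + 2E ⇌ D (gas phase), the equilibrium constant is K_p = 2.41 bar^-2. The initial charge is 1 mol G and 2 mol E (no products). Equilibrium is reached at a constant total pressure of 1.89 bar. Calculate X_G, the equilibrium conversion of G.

Take 1 mol G as basis and let X be its fractional conversion, so ξ = X.
Moles: n_G = 1 − X; n_E = 2 − 2X; n_D = X.
n_T = Σnᵢ = 3 − 2X.
y_i = n_i/n_T, p_i = y_i·P. K_p = p_D / (p_G p_E^2).
This yields a degree-3 equation in X; solving on (0,1), X = 0.618.

X = 0.618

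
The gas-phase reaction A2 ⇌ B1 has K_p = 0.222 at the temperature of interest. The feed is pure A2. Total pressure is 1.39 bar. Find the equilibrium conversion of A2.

X = 0.182

Let X = conversion of A2 (basis 1 mol A2); extent of reaction ξ = X.
Moles: n_A2 = 1 − X; n_B1 = X.
Total moles n_T = 1 (Δν = 0, constant).
y_i = n_i/n_T, p_i = y_i·P. K_p = p_B1 / (p_A2).
This yields a degree-1 equation in X; solving on (0,1), X = 0.182.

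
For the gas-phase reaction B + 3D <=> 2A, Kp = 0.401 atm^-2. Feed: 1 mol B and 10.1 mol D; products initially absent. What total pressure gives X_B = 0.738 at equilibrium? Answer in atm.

P = 1.98 atm

Let X = conversion of B (basis 1 mol B); extent of reaction ξ = X.
Species balance: n_B = 1 − X; n_D = 10.1 − 3X; n_A = 2X.
Summing: n_T = 11.1 − 2X.
Kp = p_A^2 / (p_B p_D^3) with p_i = (n_i/n_T)·P.
At X = 0.738: the mole-fraction product g(X) = Π y_i^ν_i = 1.57. Since Kp = g(X)·P^{-2}, P = (g/Kp)^(1/2) = (1.57/0.401)^(1/2) = 1.98 atm.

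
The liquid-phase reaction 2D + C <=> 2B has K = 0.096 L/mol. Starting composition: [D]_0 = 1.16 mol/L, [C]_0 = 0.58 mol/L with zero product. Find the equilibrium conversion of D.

Let X = conversion of D; extent ξ = 1.16X/2 mol/L.
Concentrations: [D] = 1.16 − 1.16X; [C] = 0.58 − 0.58X; [B] = 1.16X.
K = [B]^2 / ([D]^2 [C]).
Equating to 0.096 L/mol: the physical root is X = 0.176.

X = 0.176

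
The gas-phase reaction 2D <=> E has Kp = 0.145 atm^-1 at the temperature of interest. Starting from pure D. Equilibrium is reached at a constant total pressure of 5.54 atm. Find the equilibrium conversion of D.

Basis: 1 mol D initially; let X = conversion of D. Extent ξ = 0.5X.
Mole table: n_D = 1 − X; n_E = 0.5X.
Total moles n_T = 1 − 0.5X.
y_i = n_i/n_T, p_i = y_i·P. Kp = p_E / (p_D^2).
Substituting and setting equal to 0.145 atm^-1 gives a polynomial in X; the root in (0,1) is X = 0.513.

X = 0.513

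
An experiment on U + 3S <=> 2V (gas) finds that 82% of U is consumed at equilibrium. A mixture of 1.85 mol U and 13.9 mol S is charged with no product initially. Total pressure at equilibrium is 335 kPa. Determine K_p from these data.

K_p = 4.87e-05 kPa^-2

Take 1.85 mol U as basis and let X be its fractional conversion, so ξ = 1.85X.
Moles: n_U = 1.85 − 1.85X; n_S = 13.9 − 5.55X; n_V = 3.7X.
Total moles n_T = 15.8 − 3.7X.
At X = 0.82: n_U = 0.333, n_S = 9.35, n_V = 3.03, n_T = 12.7.
p_i = (n_i/n_T)·P. K_p = p_V^2 / (p_U p_S^3) = 4.87e-05 kPa^-2.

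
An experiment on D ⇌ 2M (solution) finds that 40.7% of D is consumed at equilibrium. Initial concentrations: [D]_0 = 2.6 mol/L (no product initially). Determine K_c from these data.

K_c = 2.91 mol/L

Let X = conversion of D.
Concentrations: [D] = 2.6 − 2.6X; [M] = 5.2X.
At X = 0.407: [D] = 1.54, [M] = 2.12.
K_c = [M]^2 / ([D]) = 2.91 mol/L.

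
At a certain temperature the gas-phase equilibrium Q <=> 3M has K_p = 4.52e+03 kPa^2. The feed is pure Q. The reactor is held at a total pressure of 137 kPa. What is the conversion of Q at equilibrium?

X = 0.247

Let X = conversion of Q (basis 1 mol Q); extent of reaction ξ = X.
Mole table: n_Q = 1 − X; n_M = 3X.
Total moles n_T = 1 + 2X.
With p_i = (n_i/n_T)P, K_p = p_M^3 / (p_Q).
Equating to 4.52e+03 kPa^2 and solving on 0 < X < 1: X = 0.247.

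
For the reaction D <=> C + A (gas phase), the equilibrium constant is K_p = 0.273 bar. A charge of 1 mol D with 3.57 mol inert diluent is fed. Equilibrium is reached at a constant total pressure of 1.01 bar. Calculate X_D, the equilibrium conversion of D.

Basis: 1 mol D initially; let X = conversion of D. Extent ξ = X.
Mole table: n_D = 1 − X; n_C = X; n_A = X; n_I = 3.57 (inert).
Total moles n_T = 4.57 + X.
y_i = n_i/n_T, p_i = y_i·P. K_p = p_C p_A / (p_D).
Substituting and setting equal to 0.273 bar gives a polynomial in X; the root in (0,1) is X = 0.677.

X = 0.677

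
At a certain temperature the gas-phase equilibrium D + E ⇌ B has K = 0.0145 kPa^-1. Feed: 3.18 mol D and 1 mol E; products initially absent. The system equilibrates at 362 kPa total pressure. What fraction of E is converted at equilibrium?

X = 0.787

Let X = conversion of E (basis 1 mol E); extent of reaction ξ = X.
Moles: n_D = 3.18 − X; n_E = 1 − X; n_B = X.
n_T = Σnᵢ = 4.18 − X.
y_i = n_i/n_T, p_i = y_i·P. K = p_B / (p_D p_E).
Equating to 0.0145 kPa^-1 and solving on 0 < X < 1: X = 0.787.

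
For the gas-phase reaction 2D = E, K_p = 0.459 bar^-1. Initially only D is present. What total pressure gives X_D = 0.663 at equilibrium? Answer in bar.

P = 4.25 bar

Let X = conversion of D (basis 1 mol D); extent of reaction ξ = 0.5X.
Mole table: n_D = 1 − X; n_E = 0.5X.
n_T = Σnᵢ = 1 − 0.5X.
K_p = p_E / (p_D^2) with p_i = (n_i/n_T)·P.
At X = 0.663: the mole-fraction product g(X) = Π y_i^ν_i = 1.951. Since K_p = g(X)·P^{-1}, P = (g/K_p)^(1/1) = (1.951/0.459)^(1/1) = 4.25 bar.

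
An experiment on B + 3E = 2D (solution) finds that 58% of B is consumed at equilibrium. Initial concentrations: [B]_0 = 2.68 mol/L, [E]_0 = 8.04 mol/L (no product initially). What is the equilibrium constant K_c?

K_c = 0.223 (mol/L)^-2

Let X = conversion of B.
Concentrations: [B] = 2.68 − 2.68X; [E] = 8.04 − 8.04X; [D] = 5.36X.
At X = 0.58: [B] = 1.13, [E] = 3.38, [D] = 3.11.
K_c = [D]^2 / ([B] [E]^3) = 0.223 (mol/L)^-2.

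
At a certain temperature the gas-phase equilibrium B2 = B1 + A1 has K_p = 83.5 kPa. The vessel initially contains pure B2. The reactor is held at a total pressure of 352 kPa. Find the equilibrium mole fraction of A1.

Take 1 mol B2 as basis and let X be its fractional conversion, so ξ = X.
Mole table: n_B2 = 1 − X; n_B1 = X; n_A1 = X.
Total moles n_T = 1 + X.
y_i = n_i/n_T, p_i = y_i·P. K_p = p_B1 p_A1 / (p_B2).
Substituting and setting equal to 83.5 kPa gives a polynomial in X; the root in (0,1) is X = 0.438.
Then n_A1 = 0.438, n_T = 1.44, so y_A1 = 0.305.

y_A1 = 0.305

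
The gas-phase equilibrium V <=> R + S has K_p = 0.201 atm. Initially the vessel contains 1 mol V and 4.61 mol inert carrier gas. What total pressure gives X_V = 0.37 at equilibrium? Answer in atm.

P = 5.53 atm

Basis: 1 mol V initially; let X = conversion of V. Extent ξ = X.
Species balance: n_V = 1 − X; n_R = X; n_S = X; n_I = 4.61 (inert).
n_T = Σnᵢ = 5.61 + X.
K_p = p_R p_S / (p_V) with p_i = (n_i/n_T)·P.
At X = 0.37: the mole-fraction product g(X) = Π y_i^ν_i = 0.03634. Since K_p = g(X)·P^{1}, P = (K_p/g)^(1/1) = (0.201/0.03634)^(1/1) = 5.53 atm.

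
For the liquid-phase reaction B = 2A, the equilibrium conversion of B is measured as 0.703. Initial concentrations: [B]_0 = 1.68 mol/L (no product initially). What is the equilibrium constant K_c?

K_c = 11.2 mol/L

Let X = conversion of B.
Concentrations: [B] = 1.68 − 1.68X; [A] = 3.36X.
At X = 0.703: [B] = 0.499, [A] = 2.36.
K_c = [A]^2 / ([B]) = 11.2 mol/L.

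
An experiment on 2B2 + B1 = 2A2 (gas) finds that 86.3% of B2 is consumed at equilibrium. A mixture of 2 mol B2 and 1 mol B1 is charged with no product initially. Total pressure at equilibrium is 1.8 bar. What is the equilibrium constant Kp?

Kp = 344 bar^-1

Let X = conversion of B2 (basis 2 mol B2); extent of reaction ξ = X.
Species balance: n_B2 = 2 − 2X; n_B1 = 1 − X; n_A2 = 2X.
Total moles n_T = 3 − X.
At X = 0.863: n_B2 = 0.274, n_B1 = 0.137, n_A2 = 1.73, n_T = 2.14.
p_i = (n_i/n_T)·P. Kp = p_A2^2 / (p_B2^2 p_B1) = 344 bar^-1.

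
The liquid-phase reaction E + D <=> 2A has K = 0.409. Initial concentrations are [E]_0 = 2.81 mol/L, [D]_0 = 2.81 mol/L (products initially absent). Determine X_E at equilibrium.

Let X = conversion of E; extent ξ = 2.81·X mol/L.
Concentrations: [E] = 2.81 − 2.81X; [D] = 2.81 − 2.81X; [A] = 5.62X.
K = [A]^2 / ([E] [D]).
Setting equal to 0.409 and solving for X on (0,1) gives X = 0.242.

X = 0.242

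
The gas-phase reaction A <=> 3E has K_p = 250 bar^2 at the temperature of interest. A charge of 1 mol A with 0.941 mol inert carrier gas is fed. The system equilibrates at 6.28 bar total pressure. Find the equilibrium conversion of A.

X = 0.818

Take 1 mol A as basis and let X be its fractional conversion, so ξ = X.
Mole table: n_A = 1 − X; n_E = 3X; n_I = 0.941 (inert).
Total moles n_T = 1.94 + 2X.
y_i = n_i/n_T, p_i = y_i·P. K_p = p_E^3 / (p_A).
Substituting and setting equal to 250 bar^2 gives a polynomial in X; the root in (0,1) is X = 0.818.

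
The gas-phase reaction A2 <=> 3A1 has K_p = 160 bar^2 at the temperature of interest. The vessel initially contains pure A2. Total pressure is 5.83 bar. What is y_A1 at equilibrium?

y_A1 = 0.863

Take 1 mol A2 as basis and let X be its fractional conversion, so ξ = X.
Species balance: n_A2 = 1 − X; n_A1 = 3X.
n_T = Σnᵢ = 1 + 2X.
With p_i = (n_i/n_T)P, K_p = p_A1^3 / (p_A2).
Equating to 160 bar^2 and solving on 0 < X < 1: X = 0.678.
Then n_A1 = 2.03, n_T = 2.36, so y_A1 = 0.863.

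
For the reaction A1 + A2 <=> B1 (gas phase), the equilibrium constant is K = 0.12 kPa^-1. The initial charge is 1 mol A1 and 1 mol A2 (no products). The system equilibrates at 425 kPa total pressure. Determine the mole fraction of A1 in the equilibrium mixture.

y_A1 = 0.122

Let X = conversion of A1 (basis 1 mol A1); extent of reaction ξ = X.
Mole table: n_A1 = 1 − X; n_A2 = 1 − X; n_B1 = X.
Total moles n_T = 2 − X.
y_i = n_i/n_T, p_i = y_i·P. K = p_B1 / (p_A1 p_A2).
This yields a degree-2 equation in X; solving on (0,1), X = 0.861.
Then n_A1 = 0.139, n_T = 1.14, so y_A1 = 0.122.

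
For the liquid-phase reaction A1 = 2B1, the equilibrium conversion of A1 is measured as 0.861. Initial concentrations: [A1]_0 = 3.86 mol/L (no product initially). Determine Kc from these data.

Let X = conversion of A1.
Concentrations: [A1] = 3.86 − 3.86X; [B1] = 7.72X.
At X = 0.861: [A1] = 0.537, [B1] = 6.65.
Kc = [B1]^2 / ([A1]) = 82.3 mol/L.

Kc = 82.3 mol/L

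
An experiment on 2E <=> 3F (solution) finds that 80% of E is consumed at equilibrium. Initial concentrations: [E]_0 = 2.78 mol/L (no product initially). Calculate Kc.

Let X = conversion of E.
Concentrations: [E] = 2.78 − 2.78X; [F] = 4.17X.
At X = 0.8: [E] = 0.556, [F] = 3.34.
Kc = [F]^3 / ([E]^2) = 120 mol/L.

Kc = 120 mol/L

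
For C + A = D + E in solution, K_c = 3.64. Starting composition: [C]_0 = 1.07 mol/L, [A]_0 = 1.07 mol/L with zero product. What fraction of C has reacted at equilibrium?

Let X = conversion of C; extent ξ = 1.07·X mol/L.
Concentrations: [C] = 1.07 − 1.07X; [A] = 1.07 − 1.07X; [D] = 1.07X; [E] = 1.07X.
K_c = [D] [E] / ([C] [A]).
Equating to 3.64: the physical root is X = 0.656.

X = 0.656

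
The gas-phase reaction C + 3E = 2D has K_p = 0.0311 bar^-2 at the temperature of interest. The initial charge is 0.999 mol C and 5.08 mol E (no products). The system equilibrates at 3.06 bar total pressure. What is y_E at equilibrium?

Take 0.999 mol C as basis and let X be its fractional conversion, so ξ = 0.999X.
At extent ξ: n_C = 0.999 − 0.999X; n_E = 5.08 − 3X; n_D = 2X.
Summing: n_T = 6.08 − 2X.
With p_i = (n_i/n_T)P, K_p = p_D^2 / (p_C p_E^3).
Setting this equal to 0.0311 bar^-2 and taking the physical root (0 < X < 1) gives X = 0.335.
Then n_E = 4.08, n_T = 5.41, so y_E = 0.753.

y_E = 0.753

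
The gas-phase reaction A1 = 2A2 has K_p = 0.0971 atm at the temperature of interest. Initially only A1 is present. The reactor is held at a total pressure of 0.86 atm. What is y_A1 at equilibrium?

Basis: 1 mol A1 initially; let X = conversion of A1. Extent ξ = X.
Moles: n_A1 = 1 − X; n_A2 = 2X.
Summing: n_T = 1 + X.
y_i = n_i/n_T, p_i = y_i·P. K_p = p_A2^2 / (p_A1).
Setting this equal to 0.0971 atm and taking the physical root (0 < X < 1) gives X = 0.166.
Then n_A1 = 0.834, n_T = 1.17, so y_A1 = 0.716.

y_A1 = 0.716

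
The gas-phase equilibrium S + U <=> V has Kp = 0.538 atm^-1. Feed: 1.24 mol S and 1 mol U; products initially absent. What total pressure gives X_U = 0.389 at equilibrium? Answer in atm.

Take 1 mol U as basis and let X be its fractional conversion, so ξ = X.
Moles: n_S = 1.24 − X; n_U = 1 − X; n_V = X.
Summing: n_T = 2.24 − X.
Kp = p_V / (p_S p_U) with p_i = (n_i/n_T)·P.
At X = 0.389: the mole-fraction product g(X) = Π y_i^ν_i = 1.385. Since Kp = g(X)·P^{-1}, P = (g/Kp)^(1/1) = (1.385/0.538)^(1/1) = 2.57 atm.

P = 2.57 atm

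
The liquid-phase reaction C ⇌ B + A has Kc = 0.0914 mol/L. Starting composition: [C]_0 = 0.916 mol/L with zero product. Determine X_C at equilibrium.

Let X = conversion of C; extent ξ = 0.916·X mol/L.
Concentrations: [C] = 0.916 − 0.916X; [B] = 0.916X; [A] = 0.916X.
Kc = [B] [A] / ([C]).
Setting equal to 0.0914 and solving for X on (0,1) gives X = 0.270.

X = 0.270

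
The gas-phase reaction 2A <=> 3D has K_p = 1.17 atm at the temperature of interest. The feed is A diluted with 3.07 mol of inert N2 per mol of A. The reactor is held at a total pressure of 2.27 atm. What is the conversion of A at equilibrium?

X = 0.528

Take 1 mol A as basis and let X be its fractional conversion, so ξ = 0.5X.
Moles: n_A = 1 − X; n_D = 1.5X; n_I = 3.07 (inert).
Total moles n_T = 4.07 + 0.5X.
y_i = n_i/n_T, p_i = y_i·P. K_p = p_D^3 / (p_A^2).
Equating to 1.17 atm and solving on 0 < X < 1: X = 0.528.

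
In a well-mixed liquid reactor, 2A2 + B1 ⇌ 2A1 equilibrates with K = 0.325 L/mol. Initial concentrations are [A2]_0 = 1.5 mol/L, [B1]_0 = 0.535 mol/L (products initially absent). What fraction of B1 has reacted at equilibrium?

X = 0.352

Let X = conversion of B1; extent ξ = 0.535·X mol/L.
Concentrations: [A2] = 1.5 − 1.07X; [B1] = 0.535 − 0.535X; [A1] = 1.07X.
K = [A1]^2 / ([A2]^2 [B1]).
Equating to 0.325 L/mol: the physical root is X = 0.352.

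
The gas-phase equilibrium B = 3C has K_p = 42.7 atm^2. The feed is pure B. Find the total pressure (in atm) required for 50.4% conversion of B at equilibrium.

P = 4.97 atm

Let X = conversion of B (basis 1 mol B); extent of reaction ξ = X.
Species balance: n_B = 1 − X; n_C = 3X.
Total moles n_T = 1 + 2X.
K_p = p_C^3 / (p_B) with p_i = (n_i/n_T)·P.
At X = 0.504: the mole-fraction product g(X) = Π y_i^ν_i = 1.728. Since K_p = g(X)·P^{2}, P = (K_p/g)^(1/2) = (42.7/1.728)^(1/2) = 4.97 atm.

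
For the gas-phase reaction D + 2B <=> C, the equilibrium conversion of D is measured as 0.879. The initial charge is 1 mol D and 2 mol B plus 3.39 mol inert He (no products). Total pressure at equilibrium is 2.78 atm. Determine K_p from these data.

Let X = conversion of D (basis 1 mol D); extent of reaction ξ = X.
Mole table: n_D = 1 − X; n_B = 2 − 2X; n_C = X; n_I = 3.39 (inert).
Total moles n_T = 6.39 − 2X.
At X = 0.879: n_D = 0.121, n_B = 0.242, n_C = 0.879, n_T = 4.63.
p_i = (n_i/n_T)·P. K_p = p_C / (p_D p_B^2) = 344 atm^-2.

K_p = 344 atm^-2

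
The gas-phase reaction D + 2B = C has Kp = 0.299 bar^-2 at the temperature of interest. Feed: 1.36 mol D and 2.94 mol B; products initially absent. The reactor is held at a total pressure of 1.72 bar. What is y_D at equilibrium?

Basis: 1.36 mol D initially; let X = conversion of D. Extent ξ = 1.36X.
At extent ξ: n_D = 1.36 − 1.36X; n_B = 2.94 − 2.72X; n_C = 1.36X.
Summing: n_T = 4.3 − 2.72X.
Mole fractions y_i = n_i/n_T; Kp = p_C / (p_D p_B^2) with p_i = y_i·P.
Substituting and setting equal to 0.299 bar^-2 gives a polynomial in X; the root in (0,1) is X = 0.255.
Then n_D = 1.01, n_T = 3.61, so y_D = 0.281.

y_D = 0.281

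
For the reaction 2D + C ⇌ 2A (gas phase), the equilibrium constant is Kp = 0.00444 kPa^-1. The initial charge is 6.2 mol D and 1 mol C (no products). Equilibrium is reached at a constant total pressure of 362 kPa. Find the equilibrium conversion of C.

X = 0.680

Basis: 1 mol C initially; let X = conversion of C. Extent ξ = X.
Moles: n_D = 6.2 − 2X; n_C = 1 − X; n_A = 2X.
n_T = Σnᵢ = 7.2 − X.
Mole fractions y_i = n_i/n_T; Kp = p_A^2 / (p_D^2 p_C) with p_i = y_i·P.
This yields a degree-3 equation in X; solving on (0,1), X = 0.680.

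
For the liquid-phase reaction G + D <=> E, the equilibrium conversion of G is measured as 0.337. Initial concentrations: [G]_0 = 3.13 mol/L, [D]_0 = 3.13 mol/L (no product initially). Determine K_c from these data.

Let X = conversion of G.
Concentrations: [G] = 3.13 − 3.13X; [D] = 3.13 − 3.13X; [E] = 3.13X.
At X = 0.337: [G] = 2.08, [D] = 2.08, [E] = 1.05.
K_c = [E] / ([G] [D]) = 0.245 L/mol.

K_c = 0.245 L/mol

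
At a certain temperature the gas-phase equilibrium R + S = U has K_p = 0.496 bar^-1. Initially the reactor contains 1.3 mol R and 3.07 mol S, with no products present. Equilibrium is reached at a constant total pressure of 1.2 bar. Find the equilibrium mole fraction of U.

Basis: 1.3 mol R initially; let X = conversion of R. Extent ξ = 1.3X.
Moles: n_R = 1.3 − 1.3X; n_S = 3.07 − 1.3X; n_U = 1.3X.
n_T = Σnᵢ = 4.37 − 1.3X.
Mole fractions y_i = n_i/n_T; K_p = p_U / (p_R p_S) with p_i = y_i·P.
Equating to 0.496 bar^-1 and solving on 0 < X < 1: X = 0.287.
Then n_U = 0.373, n_T = 4, so y_U = 0.093.

y_U = 0.093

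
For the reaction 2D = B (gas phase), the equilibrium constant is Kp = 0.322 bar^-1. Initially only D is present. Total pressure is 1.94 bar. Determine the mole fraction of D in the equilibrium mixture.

Basis: 1 mol D initially; let X = conversion of D. Extent ξ = 0.5X.
Mole table: n_D = 1 − X; n_B = 0.5X.
Total moles n_T = 1 − 0.5X.
Mole fractions y_i = n_i/n_T; Kp = p_B / (p_D^2) with p_i = y_i·P.
Setting this equal to 0.322 bar^-1 and taking the physical root (0 < X < 1) gives X = 0.465.
Then n_D = 0.535, n_T = 0.767, so y_D = 0.697.

y_D = 0.697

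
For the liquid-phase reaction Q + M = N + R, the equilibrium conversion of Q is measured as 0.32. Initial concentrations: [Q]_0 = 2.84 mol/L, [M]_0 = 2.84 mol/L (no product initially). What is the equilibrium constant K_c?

K_c = 0.221

Let X = conversion of Q.
Concentrations: [Q] = 2.84 − 2.84X; [M] = 2.84 − 2.84X; [N] = 2.84X; [R] = 2.84X.
At X = 0.32: [Q] = 1.93, [M] = 1.93, [N] = 0.909, [R] = 0.909.
K_c = [N] [R] / ([Q] [M]) = 0.221.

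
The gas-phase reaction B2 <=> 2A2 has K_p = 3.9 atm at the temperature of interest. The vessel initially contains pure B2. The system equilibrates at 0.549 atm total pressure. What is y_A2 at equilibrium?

y_A2 = 0.889

Let X = conversion of B2 (basis 1 mol B2); extent of reaction ξ = X.
Moles: n_B2 = 1 − X; n_A2 = 2X.
n_T = Σnᵢ = 1 + X.
y_i = n_i/n_T, p_i = y_i·P. K_p = p_A2^2 / (p_B2).
Setting this equal to 3.9 atm and taking the physical root (0 < X < 1) gives X = 0.800.
Then n_A2 = 1.6, n_T = 1.8, so y_A2 = 0.889.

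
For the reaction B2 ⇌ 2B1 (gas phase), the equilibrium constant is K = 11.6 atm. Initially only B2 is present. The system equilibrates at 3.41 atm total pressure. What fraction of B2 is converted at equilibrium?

Let X = conversion of B2 (basis 1 mol B2); extent of reaction ξ = X.
Moles: n_B2 = 1 − X; n_B1 = 2X.
Total moles n_T = 1 + X.
y_i = n_i/n_T, p_i = y_i·P. K = p_B1^2 / (p_B2).
Setting this equal to 11.6 atm and taking the physical root (0 < X < 1) gives X = 0.678.

X = 0.678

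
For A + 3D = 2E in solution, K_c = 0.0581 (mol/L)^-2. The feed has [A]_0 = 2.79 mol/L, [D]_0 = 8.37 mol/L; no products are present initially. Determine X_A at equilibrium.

X = 0.477

Let X = conversion of A; extent ξ = 2.79·X mol/L.
Concentrations: [A] = 2.79 − 2.79X; [D] = 8.37 − 8.37X; [E] = 5.58X.
K_c = [E]^2 / ([A] [D]^3).
Solving K_c = 0.0581 for X ∈ (0,1): X = 0.477.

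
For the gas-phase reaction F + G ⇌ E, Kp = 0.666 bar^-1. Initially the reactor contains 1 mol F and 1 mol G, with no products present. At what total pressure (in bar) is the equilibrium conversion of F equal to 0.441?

P = 3.3 bar

Take 1 mol F as basis and let X be its fractional conversion, so ξ = X.
Moles: n_F = 1 − X; n_G = 1 − X; n_E = X.
Total moles n_T = 2 − X.
Kp = p_E / (p_F p_G) with p_i = (n_i/n_T)·P.
At X = 0.441: the mole-fraction product g(X) = Π y_i^ν_i = 2.2. Since Kp = g(X)·P^{-1}, P = (g/Kp)^(1/1) = (2.2/0.666)^(1/1) = 3.3 bar.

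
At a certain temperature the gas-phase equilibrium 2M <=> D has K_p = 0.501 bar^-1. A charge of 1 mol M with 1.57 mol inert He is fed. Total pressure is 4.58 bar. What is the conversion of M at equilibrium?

X = 0.498

Take 1 mol M as basis and let X be its fractional conversion, so ξ = 0.5X.
Species balance: n_M = 1 − X; n_D = 0.5X; n_I = 1.57 (inert).
Total moles n_T = 2.57 − 0.5X.
With p_i = (n_i/n_T)P, K_p = p_D / (p_M^2).
Equating to 0.501 bar^-1 and solving on 0 < X < 1: X = 0.498.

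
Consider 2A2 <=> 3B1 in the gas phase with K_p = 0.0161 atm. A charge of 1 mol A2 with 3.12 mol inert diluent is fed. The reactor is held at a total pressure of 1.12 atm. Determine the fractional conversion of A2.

Basis: 1 mol A2 initially; let X = conversion of A2. Extent ξ = 0.5X.
Mole table: n_A2 = 1 − X; n_B1 = 1.5X; n_I = 3.12 (inert).
Total moles n_T = 4.12 + 0.5X.
With p_i = (n_i/n_T)P, K_p = p_B1^3 / (p_A2^2).
Setting this equal to 0.0161 atm and taking the physical root (0 < X < 1) gives X = 0.222.

X = 0.222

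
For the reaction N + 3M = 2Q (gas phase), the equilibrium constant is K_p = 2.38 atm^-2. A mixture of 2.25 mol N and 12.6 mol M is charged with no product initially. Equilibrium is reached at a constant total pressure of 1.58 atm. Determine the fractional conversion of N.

X = 0.745

Let X = conversion of N (basis 2.25 mol N); extent of reaction ξ = 2.25X.
At extent ξ: n_N = 2.25 − 2.25X; n_M = 12.6 − 6.75X; n_Q = 4.5X.
Total moles n_T = 14.8 − 4.5X.
y_i = n_i/n_T, p_i = y_i·P. K_p = p_Q^2 / (p_N p_M^3).
Setting this equal to 2.38 atm^-2 and taking the physical root (0 < X < 1) gives X = 0.745.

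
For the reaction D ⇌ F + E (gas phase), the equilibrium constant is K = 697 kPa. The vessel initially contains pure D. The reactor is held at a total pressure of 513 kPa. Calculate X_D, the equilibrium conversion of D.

X = 0.759

Let X = conversion of D (basis 1 mol D); extent of reaction ξ = X.
Mole table: n_D = 1 − X; n_F = X; n_E = X.
n_T = Σnᵢ = 1 + X.
Mole fractions y_i = n_i/n_T; K = p_F p_E / (p_D) with p_i = y_i·P.
Substituting and setting equal to 697 kPa gives a polynomial in X; the root in (0,1) is X = 0.759.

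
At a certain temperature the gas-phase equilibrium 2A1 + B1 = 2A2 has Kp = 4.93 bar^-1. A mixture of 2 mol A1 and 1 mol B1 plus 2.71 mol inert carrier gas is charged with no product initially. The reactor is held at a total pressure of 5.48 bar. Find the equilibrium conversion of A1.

X = 0.594

Let X = conversion of A1 (basis 2 mol A1); extent of reaction ξ = X.
Mole table: n_A1 = 2 − 2X; n_B1 = 1 − X; n_A2 = 2X; n_I = 2.71 (inert).
Summing: n_T = 5.71 − X.
Mole fractions y_i = n_i/n_T; Kp = p_A2^2 / (p_A1^2 p_B1) with p_i = y_i·P.
This yields a degree-3 equation in X; solving on (0,1), X = 0.594.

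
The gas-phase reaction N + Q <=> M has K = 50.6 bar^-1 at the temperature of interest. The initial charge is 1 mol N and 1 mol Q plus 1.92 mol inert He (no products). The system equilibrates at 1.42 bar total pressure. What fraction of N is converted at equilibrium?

Take 1 mol N as basis and let X be its fractional conversion, so ξ = X.
Mole table: n_N = 1 − X; n_Q = 1 − X; n_M = X; n_I = 1.92 (inert).
n_T = Σnᵢ = 3.92 − X.
Mole fractions y_i = n_i/n_T; K = p_M / (p_N p_Q) with p_i = y_i·P.
Equating to 50.6 bar^-1 and solving on 0 < X < 1: X = 0.813.

X = 0.813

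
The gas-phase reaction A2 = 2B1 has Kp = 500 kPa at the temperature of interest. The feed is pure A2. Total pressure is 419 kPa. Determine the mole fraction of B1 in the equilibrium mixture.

y_B1 = 0.648

Take 1 mol A2 as basis and let X be its fractional conversion, so ξ = X.
Moles: n_A2 = 1 − X; n_B1 = 2X.
Summing: n_T = 1 + X.
Mole fractions y_i = n_i/n_T; Kp = p_B1^2 / (p_A2) with p_i = y_i·P.
Equating to 500 kPa and solving on 0 < X < 1: X = 0.479.
Then n_B1 = 0.959, n_T = 1.48, so y_B1 = 0.648.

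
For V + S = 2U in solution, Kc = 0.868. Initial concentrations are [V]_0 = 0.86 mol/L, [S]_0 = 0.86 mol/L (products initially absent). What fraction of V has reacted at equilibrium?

X = 0.318

Let X = conversion of V; extent ξ = 0.86·X mol/L.
Concentrations: [V] = 0.86 − 0.86X; [S] = 0.86 − 0.86X; [U] = 1.72X.
Kc = [U]^2 / ([V] [S]).
This equals 0.868 at X = 0.318 (the root in 0 < X < 1).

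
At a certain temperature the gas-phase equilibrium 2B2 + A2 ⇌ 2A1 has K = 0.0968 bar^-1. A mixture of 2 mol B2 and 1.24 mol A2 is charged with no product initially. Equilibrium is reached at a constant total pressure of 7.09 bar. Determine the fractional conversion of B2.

Take 2 mol B2 as basis and let X be its fractional conversion, so ξ = X.
At extent ξ: n_B2 = 2 − 2X; n_A2 = 1.24 − X; n_A1 = 2X.
Total moles n_T = 3.24 − X.
y_i = n_i/n_T, p_i = y_i·P. K = p_A1^2 / (p_B2^2 p_A2).
Equating to 0.0968 bar^-1 and solving on 0 < X < 1: X = 0.318.

X = 0.318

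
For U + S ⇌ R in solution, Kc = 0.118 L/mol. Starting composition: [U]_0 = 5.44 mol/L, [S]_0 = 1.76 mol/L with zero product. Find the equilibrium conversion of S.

Let X = conversion of S; extent ξ = 1.76·X mol/L.
Concentrations: [U] = 5.44 − 1.76X; [S] = 1.76 − 1.76X; [R] = 1.76X.
Kc = [R] / ([U] [S]).
Setting equal to 0.118 and solving for X on (0,1) gives X = 0.362.

X = 0.362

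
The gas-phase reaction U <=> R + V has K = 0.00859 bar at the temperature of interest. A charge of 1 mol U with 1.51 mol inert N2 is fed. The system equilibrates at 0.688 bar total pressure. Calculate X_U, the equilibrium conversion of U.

Take 1 mol U as basis and let X be its fractional conversion, so ξ = X.
Mole table: n_U = 1 − X; n_R = X; n_V = X; n_I = 1.51 (inert).
Summing: n_T = 2.51 + X.
y_i = n_i/n_T, p_i = y_i·P. K = p_R p_V / (p_U).
This yields a degree-2 equation in X; solving on (0,1), X = 0.167.

X = 0.167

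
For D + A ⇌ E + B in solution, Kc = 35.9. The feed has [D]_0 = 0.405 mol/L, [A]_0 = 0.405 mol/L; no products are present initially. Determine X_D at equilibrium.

X = 0.857

Let X = conversion of D; extent ξ = 0.405·X mol/L.
Concentrations: [D] = 0.405 − 0.405X; [A] = 0.405 − 0.405X; [E] = 0.405X; [B] = 0.405X.
Kc = [E] [B] / ([D] [A]).
This equals 35.9 at X = 0.857 (the root in 0 < X < 1).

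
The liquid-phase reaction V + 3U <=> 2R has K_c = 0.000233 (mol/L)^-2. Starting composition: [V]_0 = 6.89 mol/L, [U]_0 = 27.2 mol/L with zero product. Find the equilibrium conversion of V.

Let X = conversion of V; extent ξ = 6.89·X mol/L.
Concentrations: [V] = 6.89 − 6.89X; [U] = 27.2 − 20.7X; [R] = 13.8X.
K_c = [R]^2 / ([V] [U]^3).
Equating to 0.000233 (mol/L)^-2: the physical root is X = 0.257.

X = 0.257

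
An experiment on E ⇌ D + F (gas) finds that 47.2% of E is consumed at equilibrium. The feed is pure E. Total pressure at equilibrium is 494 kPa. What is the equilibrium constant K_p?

K_p = 142 kPa

Let X = conversion of E (basis 1 mol E); extent of reaction ξ = X.
Mole table: n_E = 1 − X; n_D = X; n_F = X.
Summing: n_T = 1 + X.
At X = 0.472: n_E = 0.528, n_D = 0.472, n_F = 0.472, n_T = 1.47.
p_i = (n_i/n_T)·P. K_p = p_D p_F / (p_E) = 142 kPa.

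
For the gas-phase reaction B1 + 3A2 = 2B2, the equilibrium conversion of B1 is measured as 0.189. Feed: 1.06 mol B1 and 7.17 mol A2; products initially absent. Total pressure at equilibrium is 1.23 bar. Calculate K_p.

Let X = conversion of B1 (basis 1.06 mol B1); extent of reaction ξ = 1.06X.
At extent ξ: n_B1 = 1.06 − 1.06X; n_A2 = 7.17 − 3.18X; n_B2 = 2.12X.
n_T = Σnᵢ = 8.23 − 2.12X.
At X = 0.189: n_B1 = 0.86, n_A2 = 6.57, n_B2 = 0.401, n_T = 7.83.
p_i = (n_i/n_T)·P. K_p = p_B2^2 / (p_B1 p_A2^3) = 0.0267 bar^-2.

K_p = 0.0267 bar^-2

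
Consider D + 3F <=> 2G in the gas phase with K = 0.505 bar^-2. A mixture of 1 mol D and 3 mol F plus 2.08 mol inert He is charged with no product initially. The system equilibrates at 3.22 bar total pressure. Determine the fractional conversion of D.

X = 0.402

Basis: 1 mol D initially; let X = conversion of D. Extent ξ = X.
Mole table: n_D = 1 − X; n_F = 3 − 3X; n_G = 2X; n_I = 2.08 (inert).
n_T = Σnᵢ = 6.08 − 2X.
y_i = n_i/n_T, p_i = y_i·P. K = p_G^2 / (p_D p_F^3).
Equating to 0.505 bar^-2 and solving on 0 < X < 1: X = 0.402.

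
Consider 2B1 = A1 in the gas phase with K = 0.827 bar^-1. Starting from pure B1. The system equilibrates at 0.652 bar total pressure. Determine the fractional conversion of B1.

X = 0.437

Basis: 1 mol B1 initially; let X = conversion of B1. Extent ξ = 0.5X.
Moles: n_B1 = 1 − X; n_A1 = 0.5X.
Summing: n_T = 1 − 0.5X.
y_i = n_i/n_T, p_i = y_i·P. K = p_A1 / (p_B1^2).
This yields a degree-2 equation in X; solving on (0,1), X = 0.437.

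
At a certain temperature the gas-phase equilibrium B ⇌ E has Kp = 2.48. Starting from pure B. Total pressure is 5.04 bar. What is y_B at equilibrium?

Let X = conversion of B (basis 1 mol B); extent of reaction ξ = X.
Moles: n_B = 1 − X; n_E = X.
Total moles n_T = 1 (Δν = 0, constant).
Mole fractions y_i = n_i/n_T; Kp = p_E / (p_B) with p_i = y_i·P.
This yields a degree-1 equation in X; solving on (0,1), X = 0.713.
Then n_B = 0.287, n_T = 1, so y_B = 0.287.

y_B = 0.287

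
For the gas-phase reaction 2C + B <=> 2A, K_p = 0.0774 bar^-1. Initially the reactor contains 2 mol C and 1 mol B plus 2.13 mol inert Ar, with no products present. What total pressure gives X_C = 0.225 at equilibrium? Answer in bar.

P = 6.89 bar

Let X = conversion of C (basis 2 mol C); extent of reaction ξ = X.
Mole table: n_C = 2 − 2X; n_B = 1 − X; n_A = 2X; n_I = 2.13 (inert).
n_T = Σnᵢ = 5.13 − X.
K_p = p_A^2 / (p_C^2 p_B) with p_i = (n_i/n_T)·P.
At X = 0.225: the mole-fraction product g(X) = Π y_i^ν_i = 0.5335. Since K_p = g(X)·P^{-1}, P = (g/K_p)^(1/1) = (0.5335/0.0774)^(1/1) = 6.89 bar.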